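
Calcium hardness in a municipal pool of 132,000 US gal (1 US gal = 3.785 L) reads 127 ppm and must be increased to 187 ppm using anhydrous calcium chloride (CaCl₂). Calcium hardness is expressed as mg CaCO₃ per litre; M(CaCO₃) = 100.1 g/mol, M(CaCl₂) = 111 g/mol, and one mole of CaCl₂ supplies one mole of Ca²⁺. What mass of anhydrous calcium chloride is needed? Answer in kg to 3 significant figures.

33.2 kg

Volume: 132,000 US gal × 3.785 L/gal = 499,620 L.
Hardness to add: (187 − 127) = 60 mg/L as CaCO₃ × 499,620 L = 29,980 g as CaCO₃.
Moles of Ca²⁺ (1 mol Ca²⁺ ≡ 1 mol CaCO₃): 29,980 / 100.1 g/mol = 299.5 mol.
Mass of CaCl₂: 299.5 × 111 = 33,240 g.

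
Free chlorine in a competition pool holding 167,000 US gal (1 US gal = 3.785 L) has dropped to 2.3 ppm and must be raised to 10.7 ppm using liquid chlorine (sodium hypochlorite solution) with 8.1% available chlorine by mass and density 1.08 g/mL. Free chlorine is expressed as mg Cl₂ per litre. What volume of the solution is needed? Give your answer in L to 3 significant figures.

60.7 L

Volume: 167,000 US gal × 3.785 L/gal = 632,095 L.
Chlorine deficit: 10.7 − 2.3 = 8.4 ppm = 8.4 mg/L as Cl₂.
Cl₂ equivalent needed: 8.4 mg/L × 632,095 L = 5,310,000 mg = 5310 g.
Product at 8.1% available chlorine: 5310 / 0.081 = 65,550 g.
Volume at density 1.08 g/mL: 65,550 g ÷ 1.08 g/mL = 60,690 mL.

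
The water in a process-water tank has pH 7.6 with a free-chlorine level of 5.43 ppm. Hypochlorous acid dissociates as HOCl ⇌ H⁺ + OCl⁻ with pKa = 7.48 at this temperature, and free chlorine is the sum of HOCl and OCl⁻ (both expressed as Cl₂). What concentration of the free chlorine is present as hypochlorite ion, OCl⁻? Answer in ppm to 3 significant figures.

3.09 ppm

[OCl⁻]/[HOCl] = 10^(pH − pKa) = 10^(7.6 − 7.48) = 10^0.12 = 1.318.
Fraction as HOCl = 1 / (1 + 1.318) = 0.4314.
OCl⁻ = (1 − 0.4314) × 5.43 ppm = 3.088 ppm.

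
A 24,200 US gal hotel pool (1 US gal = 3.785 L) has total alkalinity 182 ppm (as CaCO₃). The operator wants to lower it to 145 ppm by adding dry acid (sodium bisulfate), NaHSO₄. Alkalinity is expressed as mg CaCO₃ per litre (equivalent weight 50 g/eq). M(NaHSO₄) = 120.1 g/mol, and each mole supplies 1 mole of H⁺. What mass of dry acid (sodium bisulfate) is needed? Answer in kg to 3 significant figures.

Volume: 24,200 US gal × 3.785 L/gal = 91,597 L.
Alkalinity to neutralize: (182 − 145) = 37 mg/L as CaCO₃ × 91,597 L = 3389 g as CaCO₃.
Equivalents of H⁺ required: 3389 ÷ 50 g/eq = 67.78 eq = 67.78 mol NaHSO₄.
Mass of NaHSO₄: 67.78 × 120.1 = 8141 g.

8.14 kg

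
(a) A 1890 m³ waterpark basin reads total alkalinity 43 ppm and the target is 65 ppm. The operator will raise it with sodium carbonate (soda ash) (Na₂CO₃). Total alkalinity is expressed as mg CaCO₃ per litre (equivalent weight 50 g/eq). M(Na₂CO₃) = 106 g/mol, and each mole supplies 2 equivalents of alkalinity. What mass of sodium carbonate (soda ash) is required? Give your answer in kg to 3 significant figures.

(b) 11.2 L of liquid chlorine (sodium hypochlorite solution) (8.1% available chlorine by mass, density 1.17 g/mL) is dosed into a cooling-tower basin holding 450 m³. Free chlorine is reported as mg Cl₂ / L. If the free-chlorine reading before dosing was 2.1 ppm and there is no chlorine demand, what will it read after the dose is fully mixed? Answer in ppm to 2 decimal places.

(a) Volume: 1890 m³ = 1,890,000 L.
(a) Alkalinity to add: (65 − 43) = 22 mg/L as CaCO₃ × 1,890,000 L = 41,580 g as CaCO₃.
(a) Equivalents: 41,580 g ÷ 50 g/eq = 831.6 eq.
(a) Each mole of Na₂CO₃ supplies 2 eq, so 831.6 / 2 = 415.8 mol.
(a) Mass: 415.8 mol × 106 g/mol = 44,070 g.

(b) Volume: 450 m³ = 450,000 L.
(b) Mass of solution: 11.2 L × 1000 mL/L × 1.17 g/mL = 13,100 g.
(b) Available chlorine delivered: 13,100 g × 0.081 = 1061 g as Cl₂.
(b) Concentration rise: 1061 g / 450,000 L = 2.359 mg/L = 2.36 ppm.
(b) Final FC: 2.1 + 2.36 = 4.46 ppm.

(a) 44.1 kg; (b) 4.46 ppm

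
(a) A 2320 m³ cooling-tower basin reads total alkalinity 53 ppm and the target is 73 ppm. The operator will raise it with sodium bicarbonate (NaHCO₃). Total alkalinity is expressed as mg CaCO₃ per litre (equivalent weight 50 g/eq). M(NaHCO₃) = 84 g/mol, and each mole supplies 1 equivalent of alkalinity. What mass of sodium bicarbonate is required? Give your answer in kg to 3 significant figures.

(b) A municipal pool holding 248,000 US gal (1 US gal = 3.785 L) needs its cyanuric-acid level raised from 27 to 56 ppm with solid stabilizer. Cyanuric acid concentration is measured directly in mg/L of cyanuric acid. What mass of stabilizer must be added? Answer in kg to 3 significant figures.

(a) Volume: 2320 m³ = 2,320,000 L.
(a) Alkalinity to add: (73 − 53) = 20 mg/L as CaCO₃ × 2,320,000 L = 46,400 g as CaCO₃.
(a) Equivalents: 46,400 g ÷ 50 g/eq = 928 eq.
(a) NaHCO₃ supplies 1 eq per mole → 928 mol.
(a) Mass: 928 mol × 84 g/mol = 77,950 g.

(b) Volume: 248,000 US gal × 3.785 L/gal = 938,680 L.
(b) CYA to add: (56 − 27) = 29 mg/L × 938,680 L = 27,220 g cyanuric acid.

(a) 78.0 kg; (b) 27.2 kg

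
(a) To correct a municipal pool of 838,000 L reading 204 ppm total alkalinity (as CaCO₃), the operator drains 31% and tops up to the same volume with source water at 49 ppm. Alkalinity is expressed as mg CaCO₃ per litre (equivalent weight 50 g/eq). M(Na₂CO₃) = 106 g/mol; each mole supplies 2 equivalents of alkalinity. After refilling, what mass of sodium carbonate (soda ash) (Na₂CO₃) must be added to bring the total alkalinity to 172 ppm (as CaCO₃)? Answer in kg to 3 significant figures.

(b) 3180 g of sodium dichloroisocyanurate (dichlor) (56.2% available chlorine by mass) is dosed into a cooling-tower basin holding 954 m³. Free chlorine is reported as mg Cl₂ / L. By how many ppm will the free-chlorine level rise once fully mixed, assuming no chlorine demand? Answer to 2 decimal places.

(a) After draining 31% and refilling: 204 × 0.69 + 49 × 0.31 = 155.95 ppm.
(a) Deficit to target: 172 − 155.95 = 16.05 mg/L.
(a) As CaCO₃: 16.05 mg/L × 838,000 L = 13,450 g; ÷ 50 g/eq ÷ 2 = 134.5 mol Na₂CO₃.
(a) Mass: 134.5 × 106 = 14,260 g.

(b) Volume: 954 m³ = 954,000 L.
(b) Available chlorine delivered: 3180 g × 0.562 = 1787 g as Cl₂.
(b) Concentration rise: 1787 g / 954,000 L = 1.873 mg/L = 1.87 ppm.

(a) 14.3 kg; (b) 1.87 ppm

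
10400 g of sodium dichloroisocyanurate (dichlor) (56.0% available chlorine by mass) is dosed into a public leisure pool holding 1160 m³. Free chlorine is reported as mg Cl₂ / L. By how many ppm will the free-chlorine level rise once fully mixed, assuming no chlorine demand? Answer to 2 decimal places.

Volume: 1160 m³ = 1,160,000 L.
Available chlorine delivered: 10,400 g × 0.56 = 5824 g as Cl₂.
Concentration rise: 5824 g / 1,160,000 L = 5.021 mg/L = 5.02 ppm.

5.02 ppm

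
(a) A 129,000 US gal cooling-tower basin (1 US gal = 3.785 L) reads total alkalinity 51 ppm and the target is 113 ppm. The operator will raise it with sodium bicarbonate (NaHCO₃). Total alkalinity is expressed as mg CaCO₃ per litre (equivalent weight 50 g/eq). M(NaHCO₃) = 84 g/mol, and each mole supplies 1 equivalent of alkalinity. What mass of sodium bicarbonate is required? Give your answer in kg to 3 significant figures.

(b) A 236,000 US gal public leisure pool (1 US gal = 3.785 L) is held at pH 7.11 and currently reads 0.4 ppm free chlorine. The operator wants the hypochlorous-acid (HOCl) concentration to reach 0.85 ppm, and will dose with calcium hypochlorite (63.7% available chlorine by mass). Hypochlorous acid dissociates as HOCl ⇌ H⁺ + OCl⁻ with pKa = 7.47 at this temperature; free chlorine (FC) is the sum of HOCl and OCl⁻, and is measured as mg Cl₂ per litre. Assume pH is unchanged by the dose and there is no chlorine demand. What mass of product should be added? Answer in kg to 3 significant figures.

(a) Volume: 129,000 US gal × 3.785 L/gal = 488,265 L.
(a) Alkalinity to add: (113 − 51) = 62 mg/L as CaCO₃ × 488,265 L = 30,270 g as CaCO₃.
(a) Equivalents: 30,270 g ÷ 50 g/eq = 605.4 eq.
(a) NaHCO₃ supplies 1 eq per mole → 605.4 mol.
(a) Mass: 605.4 mol × 84 g/mol = 50,860 g.

(b) Volume: 236,000 US gal × 3.785 L/gal = 893,260 L.
(b) [OCl⁻]/[HOCl] = 10^(pH − pKa) = 10^(7.11 − 7.47) = 0.4365; fraction as HOCl = 1/(1 + 0.4365) = 0.6961.
(b) Free chlorine required for 0.85 ppm HOCl: 0.85 / 0.6961 = 1.221 ppm.
(b) FC to add: 1.221 − 0.4 = 0.821 mg/L as Cl₂.
(b) Cl₂ equivalent: 0.821 mg/L × 893,260 L = 733.4 g.
(b) Product at 63.7% available Cl: 733.4 / 0.637 = 1151 g.

(a) 50.9 kg; (b) 1.15 kg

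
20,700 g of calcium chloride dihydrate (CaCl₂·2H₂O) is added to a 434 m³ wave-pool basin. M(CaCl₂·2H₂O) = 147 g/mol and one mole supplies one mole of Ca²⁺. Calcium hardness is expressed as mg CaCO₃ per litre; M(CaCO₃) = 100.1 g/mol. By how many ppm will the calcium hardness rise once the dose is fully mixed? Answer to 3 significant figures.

32.5 ppm

Volume: 434 m³ = 434,000 L.
Moles of Ca²⁺: 20,700 g ÷ 147 g/mol = 140.8 mol.
As CaCO₃: 140.8 mol × 100.1 g/mol = 14,100 g.
Rise: 14,100 g / 434,000 L × 1000 = 32.48 mg/L.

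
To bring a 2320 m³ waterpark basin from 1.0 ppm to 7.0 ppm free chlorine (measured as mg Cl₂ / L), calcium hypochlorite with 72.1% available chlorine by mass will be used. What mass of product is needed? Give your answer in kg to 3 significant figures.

19.3 kg

Volume: 2320 m³ = 2,320,000 L.
Chlorine deficit: 7.0 − 1.0 = 6 ppm = 6 mg/L as Cl₂.
Cl₂ equivalent needed: 6 mg/L × 2,320,000 L = 13,920,000 mg = 13,920 g.
Product at 72.1% available chlorine: 13,920 / 0.721 = 19,310 g.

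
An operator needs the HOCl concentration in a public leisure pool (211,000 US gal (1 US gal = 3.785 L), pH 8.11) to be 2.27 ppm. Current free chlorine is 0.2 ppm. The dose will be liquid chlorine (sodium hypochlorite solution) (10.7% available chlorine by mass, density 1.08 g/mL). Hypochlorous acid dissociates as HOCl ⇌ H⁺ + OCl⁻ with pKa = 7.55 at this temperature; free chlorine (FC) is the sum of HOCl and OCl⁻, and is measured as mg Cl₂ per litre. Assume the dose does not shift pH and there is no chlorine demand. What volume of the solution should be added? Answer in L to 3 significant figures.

71.3 L

Volume: 211,000 US gal × 3.785 L/gal = 798,635 L.
[OCl⁻]/[HOCl] = 10^(pH − pKa) = 10^(8.11 − 7.55) = 3.631; fraction as HOCl = 1/(1 + 3.631) = 0.2159.
Free chlorine required for 2.27 ppm HOCl: 2.27 / 0.2159 = 10.51 ppm.
FC to add: 10.51 − 0.2 = 10.31 mg/L as Cl₂.
Cl₂ equivalent: 10.31 mg/L × 798,635 L = 8235 g.
Product at 10.7% available Cl: 8235 / 0.107 = 76,970 g.
Volume: 76,970 g ÷ 1.08 g/mL = 71,270 mL.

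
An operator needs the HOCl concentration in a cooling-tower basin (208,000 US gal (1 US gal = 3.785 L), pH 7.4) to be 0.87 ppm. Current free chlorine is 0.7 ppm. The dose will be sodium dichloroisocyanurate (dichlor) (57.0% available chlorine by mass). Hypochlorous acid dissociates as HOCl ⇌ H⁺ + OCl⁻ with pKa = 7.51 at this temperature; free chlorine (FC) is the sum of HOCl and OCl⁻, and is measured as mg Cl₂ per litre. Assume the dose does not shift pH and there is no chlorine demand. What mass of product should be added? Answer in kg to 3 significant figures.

1.17 kg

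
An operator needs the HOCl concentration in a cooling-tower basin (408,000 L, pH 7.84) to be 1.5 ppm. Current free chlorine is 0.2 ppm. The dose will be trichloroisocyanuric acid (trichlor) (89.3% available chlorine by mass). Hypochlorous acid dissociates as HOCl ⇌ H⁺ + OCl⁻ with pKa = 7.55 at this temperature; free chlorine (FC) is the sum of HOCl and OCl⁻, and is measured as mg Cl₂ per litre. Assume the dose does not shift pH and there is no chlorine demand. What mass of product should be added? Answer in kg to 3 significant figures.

1.93 kg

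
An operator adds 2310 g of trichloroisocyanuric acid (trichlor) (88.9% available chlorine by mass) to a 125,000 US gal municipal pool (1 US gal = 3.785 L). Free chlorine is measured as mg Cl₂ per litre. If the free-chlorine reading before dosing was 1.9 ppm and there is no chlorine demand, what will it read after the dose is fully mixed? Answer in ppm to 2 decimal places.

6.24 ppm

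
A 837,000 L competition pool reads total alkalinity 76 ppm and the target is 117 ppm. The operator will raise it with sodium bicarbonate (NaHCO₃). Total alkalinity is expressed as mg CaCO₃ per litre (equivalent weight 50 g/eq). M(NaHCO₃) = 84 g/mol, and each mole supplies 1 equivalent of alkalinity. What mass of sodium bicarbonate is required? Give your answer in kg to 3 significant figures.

57.7 kg

Alkalinity to add: (117 − 76) = 41 mg/L as CaCO₃ × 837,000 L = 34,320 g as CaCO₃.
Equivalents: 34,320 g ÷ 50 g/eq = 686.3 eq.
NaHCO₃ supplies 1 eq per mole → 686.3 mol.
Mass: 686.3 mol × 84 g/mol = 57,650 g.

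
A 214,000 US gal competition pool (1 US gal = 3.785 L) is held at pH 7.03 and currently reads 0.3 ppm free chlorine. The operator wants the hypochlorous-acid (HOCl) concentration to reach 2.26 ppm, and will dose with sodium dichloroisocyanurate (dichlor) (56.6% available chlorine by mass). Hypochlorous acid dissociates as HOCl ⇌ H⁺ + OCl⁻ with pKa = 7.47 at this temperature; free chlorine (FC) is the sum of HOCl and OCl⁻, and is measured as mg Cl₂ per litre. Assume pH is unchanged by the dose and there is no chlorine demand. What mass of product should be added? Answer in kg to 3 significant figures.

Volume: 214,000 US gal × 3.785 L/gal = 809,990 L.
[OCl⁻]/[HOCl] = 10^(pH − pKa) = 10^(7.03 − 7.47) = 0.3631; fraction as HOCl = 1/(1 + 0.3631) = 0.7336.
Free chlorine required for 2.26 ppm HOCl: 2.26 / 0.7336 = 3.081 ppm.
FC to add: 3.081 − 0.3 = 2.781 mg/L as Cl₂.
Cl₂ equivalent: 2.781 mg/L × 809,990 L = 2252 g.
Product at 56.6% available Cl: 2252 / 0.566 = 3979 g.

3.98 kg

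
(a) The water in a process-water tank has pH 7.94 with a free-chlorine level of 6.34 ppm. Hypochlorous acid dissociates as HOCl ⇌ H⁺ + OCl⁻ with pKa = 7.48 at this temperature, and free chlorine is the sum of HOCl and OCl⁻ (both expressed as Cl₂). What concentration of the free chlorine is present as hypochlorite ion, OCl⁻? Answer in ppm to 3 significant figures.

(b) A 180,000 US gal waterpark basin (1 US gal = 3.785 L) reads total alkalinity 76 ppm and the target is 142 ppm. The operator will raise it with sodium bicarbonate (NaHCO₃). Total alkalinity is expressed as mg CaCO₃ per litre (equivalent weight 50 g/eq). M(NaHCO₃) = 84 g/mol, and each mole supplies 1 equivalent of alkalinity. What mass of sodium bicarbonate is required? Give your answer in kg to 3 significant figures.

(a) 4.71 ppm; (b) 75.5 kg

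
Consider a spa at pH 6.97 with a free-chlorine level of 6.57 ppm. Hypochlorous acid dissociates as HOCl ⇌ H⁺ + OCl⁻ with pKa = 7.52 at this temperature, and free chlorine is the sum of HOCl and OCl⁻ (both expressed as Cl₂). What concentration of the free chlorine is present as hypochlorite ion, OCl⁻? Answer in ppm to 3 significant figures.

[OCl⁻]/[HOCl] = 10^(pH − pKa) = 10^(6.97 − 7.52) = 10^-0.55 = 0.2818.
Fraction as HOCl = 1 / (1 + 0.2818) = 0.7801.
OCl⁻ = (1 − 0.7801) × 6.57 ppm = 1.445 ppm.

1.44 ppm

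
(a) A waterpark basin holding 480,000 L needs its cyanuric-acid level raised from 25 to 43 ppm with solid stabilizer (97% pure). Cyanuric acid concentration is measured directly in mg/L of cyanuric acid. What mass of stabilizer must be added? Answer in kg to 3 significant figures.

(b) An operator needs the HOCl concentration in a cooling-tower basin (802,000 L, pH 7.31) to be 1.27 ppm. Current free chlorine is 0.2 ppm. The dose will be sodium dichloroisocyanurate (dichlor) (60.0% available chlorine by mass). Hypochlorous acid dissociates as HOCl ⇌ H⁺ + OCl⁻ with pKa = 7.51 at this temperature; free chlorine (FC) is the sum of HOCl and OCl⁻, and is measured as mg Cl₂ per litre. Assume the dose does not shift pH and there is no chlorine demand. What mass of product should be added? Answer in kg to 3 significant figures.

(a) CYA to add: (43 − 25) = 18 mg/L × 480,000 L = 8640 g cyanuric acid.
(a) At 97% purity: 8640 / 0.97 = 8907 g product.

(b) [OCl⁻]/[HOCl] = 10^(pH − pKa) = 10^(7.31 − 7.51) = 0.631; fraction as HOCl = 1/(1 + 0.631) = 0.6131.
(b) Free chlorine required for 1.27 ppm HOCl: 1.27 / 0.6131 = 2.071 ppm.
(b) FC to add: 2.071 − 0.2 = 1.871 mg/L as Cl₂.
(b) Cl₂ equivalent: 1.871 mg/L × 802,000 L = 1501 g.
(b) Product at 60.0% available Cl: 1501 / 0.6 = 2501 g.

(a) 8.91 kg; (b) 2.50 kg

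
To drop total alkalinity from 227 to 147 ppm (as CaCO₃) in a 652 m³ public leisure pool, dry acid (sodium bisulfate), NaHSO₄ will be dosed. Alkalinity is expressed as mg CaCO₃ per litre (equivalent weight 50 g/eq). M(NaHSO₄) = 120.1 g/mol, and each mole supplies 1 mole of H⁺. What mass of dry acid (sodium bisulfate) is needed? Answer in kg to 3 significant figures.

125 kg

Volume: 652 m³ = 652,000 L.
Alkalinity to neutralize: (227 − 147) = 80 mg/L as CaCO₃ × 652,000 L = 52,160 g as CaCO₃.
Equivalents of H⁺ required: 52,160 ÷ 50 g/eq = 1043 eq = 1043 mol NaHSO₄.
Mass of NaHSO₄: 1043 × 120.1 = 125,300 g.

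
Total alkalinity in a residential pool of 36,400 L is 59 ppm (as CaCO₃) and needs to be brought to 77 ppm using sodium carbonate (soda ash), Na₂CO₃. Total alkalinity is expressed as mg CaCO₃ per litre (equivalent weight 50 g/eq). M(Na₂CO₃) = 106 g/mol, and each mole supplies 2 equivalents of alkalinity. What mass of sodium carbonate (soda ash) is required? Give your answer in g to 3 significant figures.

695 g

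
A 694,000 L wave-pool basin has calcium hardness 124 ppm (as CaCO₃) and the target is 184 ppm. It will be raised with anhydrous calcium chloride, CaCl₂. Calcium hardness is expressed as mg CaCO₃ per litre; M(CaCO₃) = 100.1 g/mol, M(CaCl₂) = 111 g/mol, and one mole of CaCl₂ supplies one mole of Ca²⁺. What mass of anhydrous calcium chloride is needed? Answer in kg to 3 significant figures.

Hardness to add: (184 − 124) = 60 mg/L as CaCO₃ × 694,000 L = 41,640 g as CaCO₃.
Moles of Ca²⁺ (1 mol Ca²⁺ ≡ 1 mol CaCO₃): 41,640 / 100.1 g/mol = 416 mol.
Mass of CaCl₂: 416 × 111 = 46,170 g.

46.2 kg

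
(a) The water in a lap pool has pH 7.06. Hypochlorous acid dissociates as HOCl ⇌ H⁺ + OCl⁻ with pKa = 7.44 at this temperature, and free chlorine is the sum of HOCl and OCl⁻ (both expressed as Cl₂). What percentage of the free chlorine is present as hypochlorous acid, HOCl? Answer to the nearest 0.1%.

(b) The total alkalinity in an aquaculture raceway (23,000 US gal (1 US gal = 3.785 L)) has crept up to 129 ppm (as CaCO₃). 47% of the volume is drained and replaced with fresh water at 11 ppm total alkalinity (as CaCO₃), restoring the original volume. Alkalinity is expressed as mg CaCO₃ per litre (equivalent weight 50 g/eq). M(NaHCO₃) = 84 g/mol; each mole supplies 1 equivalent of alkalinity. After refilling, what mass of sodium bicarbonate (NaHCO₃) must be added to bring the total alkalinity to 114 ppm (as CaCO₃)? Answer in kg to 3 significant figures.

(a) [OCl⁻]/[HOCl] = 10^(pH − pKa) = 10^(7.06 − 7.44) = 10^-0.38 = 0.4169.
(a) Fraction as HOCl = 1 / (1 + 0.4169) = 0.7058.

(b) Volume: 23,000 US gal × 3.785 L/gal = 87,055 L.
(b) After draining 47% and refilling: 129 × 0.53 + 11 × 0.47 = 73.54 ppm.
(b) Deficit to target: 114 − 73.54 = 40.46 mg/L.
(b) As CaCO₃: 40.46 mg/L × 87,055 L = 3522 g; ÷ 50 g/eq ÷ 1 = 70.44 mol NaHCO₃.
(b) Mass: 70.44 × 84 = 5917 g.

(a) 70.6%; (b) 5.92 kg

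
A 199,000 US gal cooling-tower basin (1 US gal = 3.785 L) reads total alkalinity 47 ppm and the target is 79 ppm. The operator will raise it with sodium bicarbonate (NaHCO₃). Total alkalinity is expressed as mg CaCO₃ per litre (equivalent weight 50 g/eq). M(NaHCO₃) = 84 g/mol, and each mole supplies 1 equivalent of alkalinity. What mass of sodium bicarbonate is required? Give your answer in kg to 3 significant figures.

40.5 kg

Volume: 199,000 US gal × 3.785 L/gal = 753,215 L.
Alkalinity to add: (79 − 47) = 32 mg/L as CaCO₃ × 753,215 L = 24,100 g as CaCO₃.
Equivalents: 24,100 g ÷ 50 g/eq = 482.1 eq.
NaHCO₃ supplies 1 eq per mole → 482.1 mol.
Mass: 482.1 mol × 84 g/mol = 40,490 g.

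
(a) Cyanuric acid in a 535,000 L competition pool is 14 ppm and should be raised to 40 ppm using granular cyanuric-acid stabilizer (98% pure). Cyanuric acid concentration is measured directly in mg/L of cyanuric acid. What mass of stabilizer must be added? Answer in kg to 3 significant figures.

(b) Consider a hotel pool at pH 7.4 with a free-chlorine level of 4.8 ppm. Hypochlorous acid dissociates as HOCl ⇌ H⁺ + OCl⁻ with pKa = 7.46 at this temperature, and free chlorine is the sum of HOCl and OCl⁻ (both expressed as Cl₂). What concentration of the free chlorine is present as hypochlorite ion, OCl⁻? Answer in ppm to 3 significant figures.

(a) 14.2 kg; (b) 2.23 ppm

(a) CYA to add: (40 − 14) = 26 mg/L × 535,000 L = 13,910 g cyanuric acid.
(a) At 98% purity: 13,910 / 0.98 = 14,190 g product.

(b) [OCl⁻]/[HOCl] = 10^(pH − pKa) = 10^(7.4 − 7.46) = 10^-0.06 = 0.871.
(b) Fraction as HOCl = 1 / (1 + 0.871) = 0.5345.
(b) OCl⁻ = (1 − 0.5345) × 4.8 ppm = 2.234 ppm.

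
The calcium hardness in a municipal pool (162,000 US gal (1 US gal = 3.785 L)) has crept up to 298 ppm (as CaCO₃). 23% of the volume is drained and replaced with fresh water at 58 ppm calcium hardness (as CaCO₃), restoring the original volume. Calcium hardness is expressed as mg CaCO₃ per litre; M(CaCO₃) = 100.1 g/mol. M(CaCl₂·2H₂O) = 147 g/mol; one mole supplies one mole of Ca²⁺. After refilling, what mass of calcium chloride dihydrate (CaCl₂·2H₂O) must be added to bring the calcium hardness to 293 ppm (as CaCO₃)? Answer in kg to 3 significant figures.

45.2 kg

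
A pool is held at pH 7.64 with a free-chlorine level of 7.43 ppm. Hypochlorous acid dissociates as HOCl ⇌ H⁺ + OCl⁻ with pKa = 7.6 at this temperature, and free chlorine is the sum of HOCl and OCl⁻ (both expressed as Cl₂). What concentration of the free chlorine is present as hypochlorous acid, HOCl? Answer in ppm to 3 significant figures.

3.54 ppm

[OCl⁻]/[HOCl] = 10^(pH − pKa) = 10^(7.64 − 7.6) = 10^0.04 = 1.096.
Fraction as HOCl = 1 / (1 + 1.096) = 0.477.
HOCl = 0.477 × 7.43 ppm = 3.544 ppm.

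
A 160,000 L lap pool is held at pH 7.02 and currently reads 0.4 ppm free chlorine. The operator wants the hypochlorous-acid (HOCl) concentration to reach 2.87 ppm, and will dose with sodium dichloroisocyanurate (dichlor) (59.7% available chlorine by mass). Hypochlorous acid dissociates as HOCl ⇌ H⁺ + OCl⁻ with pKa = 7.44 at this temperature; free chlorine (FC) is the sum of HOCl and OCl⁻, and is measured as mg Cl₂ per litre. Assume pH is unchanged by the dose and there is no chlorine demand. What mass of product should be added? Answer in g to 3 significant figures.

[OCl⁻]/[HOCl] = 10^(pH − pKa) = 10^(7.02 − 7.44) = 0.3802; fraction as HOCl = 1/(1 + 0.3802) = 0.7245.
Free chlorine required for 2.87 ppm HOCl: 2.87 / 0.7245 = 3.961 ppm.
FC to add: 3.961 − 0.4 = 3.561 mg/L as Cl₂.
Cl₂ equivalent: 3.561 mg/L × 160,000 L = 569.8 g.
Product at 59.7% available Cl: 569.8 / 0.597 = 954.4 g.

954 g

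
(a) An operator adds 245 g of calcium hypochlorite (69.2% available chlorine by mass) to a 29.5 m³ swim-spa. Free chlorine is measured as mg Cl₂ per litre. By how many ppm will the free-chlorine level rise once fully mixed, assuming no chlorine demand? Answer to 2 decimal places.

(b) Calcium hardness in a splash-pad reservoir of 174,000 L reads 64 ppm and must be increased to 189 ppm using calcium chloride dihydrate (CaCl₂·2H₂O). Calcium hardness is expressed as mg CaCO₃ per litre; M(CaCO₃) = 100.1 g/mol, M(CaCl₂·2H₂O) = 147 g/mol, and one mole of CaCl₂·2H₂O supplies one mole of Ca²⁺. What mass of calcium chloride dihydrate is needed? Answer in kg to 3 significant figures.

(a) Volume: 29.5 m³ = 29,500 L.
(a) Available chlorine delivered: 245 g × 0.692 = 169.5 g as Cl₂.
(a) Concentration rise: 169.5 g / 29,500 L = 5.747 mg/L = 5.75 ppm.

(b) Hardness to add: (189 − 64) = 125 mg/L as CaCO₃ × 174,000 L = 21,750 g as CaCO₃.
(b) Moles of Ca²⁺ (1 mol Ca²⁺ ≡ 1 mol CaCO₃): 21,750 / 100.1 g/mol = 217.3 mol.
(b) Mass of CaCl₂·2H₂O: 217.3 × 147 = 31,940 g.

(a) 5.75 ppm; (b) 31.9 kg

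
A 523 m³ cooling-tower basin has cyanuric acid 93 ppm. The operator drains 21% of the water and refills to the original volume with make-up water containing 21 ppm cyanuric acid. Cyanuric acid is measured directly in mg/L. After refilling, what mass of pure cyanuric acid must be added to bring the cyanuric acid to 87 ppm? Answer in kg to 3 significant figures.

4.77 kg

Volume: 523 m³ = 523,000 L.
After draining 21% and refilling: 93 × 0.79 + 21 × 0.21 = 77.88 ppm.
Deficit to target: 87 − 77.88 = 9.12 mg/L.
Mass: 9.12 mg/L × 523,000 L = 4770 g cyanuric acid.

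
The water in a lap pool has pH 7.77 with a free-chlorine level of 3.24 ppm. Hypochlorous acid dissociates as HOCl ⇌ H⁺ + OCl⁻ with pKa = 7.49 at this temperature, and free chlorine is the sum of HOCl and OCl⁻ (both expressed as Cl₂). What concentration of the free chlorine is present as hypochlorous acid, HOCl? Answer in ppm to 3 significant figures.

1.12 ppm

[OCl⁻]/[HOCl] = 10^(pH − pKa) = 10^(7.77 − 7.49) = 10^0.28 = 1.905.
Fraction as HOCl = 1 / (1 + 1.905) = 0.3442.
HOCl = 0.3442 × 3.24 ppm = 1.115 ppm.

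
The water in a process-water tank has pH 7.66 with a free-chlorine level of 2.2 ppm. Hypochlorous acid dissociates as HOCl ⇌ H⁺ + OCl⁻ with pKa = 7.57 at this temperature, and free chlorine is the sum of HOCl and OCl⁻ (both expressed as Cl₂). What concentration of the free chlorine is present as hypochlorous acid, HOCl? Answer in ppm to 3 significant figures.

[OCl⁻]/[HOCl] = 10^(pH − pKa) = 10^(7.66 − 7.57) = 10^0.09 = 1.23.
Fraction as HOCl = 1 / (1 + 1.23) = 0.4484.
HOCl = 0.4484 × 2.2 ppm = 0.9864 ppm.

0.986 ppm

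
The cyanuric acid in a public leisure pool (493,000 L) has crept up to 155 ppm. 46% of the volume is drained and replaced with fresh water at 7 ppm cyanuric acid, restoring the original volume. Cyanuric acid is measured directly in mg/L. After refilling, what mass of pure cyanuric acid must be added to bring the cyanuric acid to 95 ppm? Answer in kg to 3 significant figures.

After draining 46% and refilling: 155 × 0.54 + 7 × 0.46 = 86.92 ppm.
Deficit to target: 95 − 86.92 = 8.08 mg/L.
Mass: 8.08 mg/L × 493,000 L = 3983 g cyanuric acid.

3.98 kg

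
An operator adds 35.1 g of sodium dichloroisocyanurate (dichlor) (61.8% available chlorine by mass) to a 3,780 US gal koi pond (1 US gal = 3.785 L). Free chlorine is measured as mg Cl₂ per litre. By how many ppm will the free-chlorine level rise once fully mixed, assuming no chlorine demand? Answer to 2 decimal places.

Volume: 3,780 US gal × 3.785 L/gal = 14,307 L.
Available chlorine delivered: 35.1 g × 0.618 = 21.69 g as Cl₂.
Concentration rise: 21.69 g / 14,307 L = 1.516 mg/L = 1.52 ppm.

1.52 ppm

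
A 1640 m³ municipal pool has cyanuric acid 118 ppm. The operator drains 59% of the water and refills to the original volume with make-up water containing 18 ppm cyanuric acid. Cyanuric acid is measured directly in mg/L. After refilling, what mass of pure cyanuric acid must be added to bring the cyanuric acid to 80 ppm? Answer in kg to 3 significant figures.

34.4 kg

Volume: 1640 m³ = 1,640,000 L.
After draining 59% and refilling: 118 × 0.41 + 18 × 0.59 = 59 ppm.
Deficit to target: 80 − 59 = 21 mg/L.
Mass: 21 mg/L × 1,640,000 L = 34,440 g cyanuric acid.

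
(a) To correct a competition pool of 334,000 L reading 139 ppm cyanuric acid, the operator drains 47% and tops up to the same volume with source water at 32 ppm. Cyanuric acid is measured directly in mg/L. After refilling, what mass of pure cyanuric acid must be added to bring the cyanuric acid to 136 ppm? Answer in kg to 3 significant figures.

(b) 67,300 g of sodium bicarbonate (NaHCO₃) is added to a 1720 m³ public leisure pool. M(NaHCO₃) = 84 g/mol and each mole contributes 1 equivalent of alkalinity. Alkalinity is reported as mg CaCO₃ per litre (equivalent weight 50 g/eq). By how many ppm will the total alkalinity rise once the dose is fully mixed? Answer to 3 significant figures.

(a) After draining 47% and refilling: 139 × 0.53 + 32 × 0.47 = 88.71 ppm.
(a) Deficit to target: 136 − 88.71 = 47.29 mg/L.
(a) Mass: 47.29 mg/L × 334,000 L = 15,790 g cyanuric acid.

(b) Volume: 1720 m³ = 1,720,000 L.
(b) Moles of NaHCO₃: 67,300 g ÷ 84 g/mol = 801.2 mol → 801.2 eq of alkalinity.
(b) As CaCO₃: 801.2 eq × 50 g/eq = 40,060 g.
(b) Rise: 40,060 g / 1,720,000 L × 1000 = 23.29 mg/L.

(a) 15.8 kg; (b) 23.3 ppm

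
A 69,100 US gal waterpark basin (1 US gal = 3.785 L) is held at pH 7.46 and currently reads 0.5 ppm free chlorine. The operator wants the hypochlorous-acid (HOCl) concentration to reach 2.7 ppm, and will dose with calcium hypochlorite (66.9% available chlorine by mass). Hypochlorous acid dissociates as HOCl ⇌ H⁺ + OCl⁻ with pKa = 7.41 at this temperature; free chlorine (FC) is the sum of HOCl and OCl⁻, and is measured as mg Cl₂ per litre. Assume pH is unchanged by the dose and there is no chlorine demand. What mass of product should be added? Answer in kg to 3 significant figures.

2.04 kg

Volume: 69,100 US gal × 3.785 L/gal = 261,544 L.
[OCl⁻]/[HOCl] = 10^(pH − pKa) = 10^(7.46 − 7.41) = 1.122; fraction as HOCl = 1/(1 + 1.122) = 0.4712.
Free chlorine required for 2.7 ppm HOCl: 2.7 / 0.4712 = 5.729 ppm.
FC to add: 5.729 − 0.5 = 5.229 mg/L as Cl₂.
Cl₂ equivalent: 5.229 mg/L × 261,544 L = 1368 g.
Product at 66.9% available Cl: 1368 / 0.669 = 2044 g.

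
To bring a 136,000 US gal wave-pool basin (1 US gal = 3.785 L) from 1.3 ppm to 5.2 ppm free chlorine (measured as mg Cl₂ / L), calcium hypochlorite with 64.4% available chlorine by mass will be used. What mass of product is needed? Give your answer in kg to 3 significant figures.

Volume: 136,000 US gal × 3.785 L/gal = 514,760 L.
Chlorine deficit: 5.2 − 1.3 = 3.9 ppm = 3.9 mg/L as Cl₂.
Cl₂ equivalent needed: 3.9 mg/L × 514,760 L = 2,008,000 mg = 2008 g.
Product at 64.4% available chlorine: 2008 / 0.644 = 3117 g.

3.12 kg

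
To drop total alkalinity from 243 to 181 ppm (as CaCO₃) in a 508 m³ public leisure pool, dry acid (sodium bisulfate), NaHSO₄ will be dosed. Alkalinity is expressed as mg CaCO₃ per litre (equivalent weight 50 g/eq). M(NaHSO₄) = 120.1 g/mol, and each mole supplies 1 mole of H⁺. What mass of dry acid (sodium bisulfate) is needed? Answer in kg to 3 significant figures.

Volume: 508 m³ = 508,000 L.
Alkalinity to neutralize: (243 − 181) = 62 mg/L as CaCO₃ × 508,000 L = 31,500 g as CaCO₃.
Equivalents of H⁺ required: 31,500 ÷ 50 g/eq = 629.9 eq = 629.9 mol NaHSO₄.
Mass of NaHSO₄: 629.9 × 120.1 = 75,650 g.

75.7 kg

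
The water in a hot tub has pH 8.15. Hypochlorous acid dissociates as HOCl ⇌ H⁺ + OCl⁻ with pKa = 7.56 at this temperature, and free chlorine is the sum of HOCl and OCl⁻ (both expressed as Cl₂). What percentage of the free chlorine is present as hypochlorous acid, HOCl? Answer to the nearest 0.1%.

20.4%

[OCl⁻]/[HOCl] = 10^(pH − pKa) = 10^(8.15 − 7.56) = 10^0.59 = 3.89.
Fraction as HOCl = 1 / (1 + 3.89) = 0.2045.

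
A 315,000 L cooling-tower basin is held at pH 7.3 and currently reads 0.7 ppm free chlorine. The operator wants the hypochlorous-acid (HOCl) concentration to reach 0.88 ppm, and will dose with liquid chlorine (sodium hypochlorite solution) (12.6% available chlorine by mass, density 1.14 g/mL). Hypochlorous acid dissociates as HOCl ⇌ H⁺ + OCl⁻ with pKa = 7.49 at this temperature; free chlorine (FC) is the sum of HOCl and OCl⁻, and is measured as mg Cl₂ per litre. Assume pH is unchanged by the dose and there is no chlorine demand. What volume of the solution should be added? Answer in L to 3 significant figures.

1.64 L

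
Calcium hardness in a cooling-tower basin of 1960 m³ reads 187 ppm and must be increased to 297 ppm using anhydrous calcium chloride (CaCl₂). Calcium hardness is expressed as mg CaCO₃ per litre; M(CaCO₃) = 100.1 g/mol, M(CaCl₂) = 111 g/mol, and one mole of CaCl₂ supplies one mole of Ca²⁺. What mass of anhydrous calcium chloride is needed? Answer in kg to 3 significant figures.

239 kg

Volume: 1960 m³ = 1,960,000 L.
Hardness to add: (297 − 187) = 110 mg/L as CaCO₃ × 1,960,000 L = 215,600 g as CaCO₃.
Moles of Ca²⁺ (1 mol Ca²⁺ ≡ 1 mol CaCO₃): 215,600 / 100.1 g/mol = 2154 mol.
Mass of CaCl₂: 2154 × 111 = 239,100 g.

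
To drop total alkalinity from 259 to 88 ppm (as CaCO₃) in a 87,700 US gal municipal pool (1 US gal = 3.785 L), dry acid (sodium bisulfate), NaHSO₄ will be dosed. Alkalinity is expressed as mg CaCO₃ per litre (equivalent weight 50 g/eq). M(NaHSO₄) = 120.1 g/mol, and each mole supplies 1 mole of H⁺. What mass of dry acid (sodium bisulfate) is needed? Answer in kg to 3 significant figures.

136 kg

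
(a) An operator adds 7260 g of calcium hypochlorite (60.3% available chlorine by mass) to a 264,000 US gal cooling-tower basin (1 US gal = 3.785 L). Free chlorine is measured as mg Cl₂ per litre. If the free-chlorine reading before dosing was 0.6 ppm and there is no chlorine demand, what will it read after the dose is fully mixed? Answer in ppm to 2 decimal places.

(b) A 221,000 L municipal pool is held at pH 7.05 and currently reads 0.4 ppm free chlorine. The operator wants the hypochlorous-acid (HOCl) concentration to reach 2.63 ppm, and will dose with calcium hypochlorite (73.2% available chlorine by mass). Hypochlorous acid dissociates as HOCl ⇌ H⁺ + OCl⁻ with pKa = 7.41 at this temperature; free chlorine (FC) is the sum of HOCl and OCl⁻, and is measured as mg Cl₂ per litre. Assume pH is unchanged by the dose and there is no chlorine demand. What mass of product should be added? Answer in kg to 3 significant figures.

(a) Volume: 264,000 US gal × 3.785 L/gal = 999,240 L.
(a) Available chlorine delivered: 7260 g × 0.603 = 4378 g as Cl₂.
(a) Concentration rise: 4378 g / 999,240 L = 4.381 mg/L = 4.38 ppm.
(a) Final FC: 0.6 + 4.38 = 4.98 ppm.

(b) [OCl⁻]/[HOCl] = 10^(pH − pKa) = 10^(7.05 − 7.41) = 0.4365; fraction as HOCl = 1/(1 + 0.4365) = 0.6961.
(b) Free chlorine required for 2.63 ppm HOCl: 2.63 / 0.6961 = 3.778 ppm.
(b) FC to add: 3.778 − 0.4 = 3.378 mg/L as Cl₂.
(b) Cl₂ equivalent: 3.378 mg/L × 221,000 L = 746.5 g.
(b) Product at 73.2% available Cl: 746.5 / 0.732 = 1020 g.

(a) 4.98 ppm; (b) 1.02 kg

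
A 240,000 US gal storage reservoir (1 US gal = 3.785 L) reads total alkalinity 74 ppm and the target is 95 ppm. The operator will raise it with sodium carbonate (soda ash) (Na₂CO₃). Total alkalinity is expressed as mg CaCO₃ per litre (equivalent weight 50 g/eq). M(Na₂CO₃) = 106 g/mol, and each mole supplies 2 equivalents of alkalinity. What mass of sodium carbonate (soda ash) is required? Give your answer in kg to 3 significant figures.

20.2 kg

Volume: 240,000 US gal × 3.785 L/gal = 908,400 L.
Alkalinity to add: (95 − 74) = 21 mg/L as CaCO₃ × 908,400 L = 19,080 g as CaCO₃.
Equivalents: 19,080 g ÷ 50 g/eq = 381.5 eq.
Each mole of Na₂CO₃ supplies 2 eq, so 381.5 / 2 = 190.8 mol.
Mass: 190.8 mol × 106 g/mol = 20,220 g.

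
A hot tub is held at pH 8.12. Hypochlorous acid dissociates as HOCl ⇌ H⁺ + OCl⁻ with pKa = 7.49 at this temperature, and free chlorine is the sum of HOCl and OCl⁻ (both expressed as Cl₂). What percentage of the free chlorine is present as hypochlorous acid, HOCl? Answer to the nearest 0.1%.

19.0%

[OCl⁻]/[HOCl] = 10^(pH − pKa) = 10^(8.12 − 7.49) = 10^0.63 = 4.266.
Fraction as HOCl = 1 / (1 + 4.266) = 0.1899.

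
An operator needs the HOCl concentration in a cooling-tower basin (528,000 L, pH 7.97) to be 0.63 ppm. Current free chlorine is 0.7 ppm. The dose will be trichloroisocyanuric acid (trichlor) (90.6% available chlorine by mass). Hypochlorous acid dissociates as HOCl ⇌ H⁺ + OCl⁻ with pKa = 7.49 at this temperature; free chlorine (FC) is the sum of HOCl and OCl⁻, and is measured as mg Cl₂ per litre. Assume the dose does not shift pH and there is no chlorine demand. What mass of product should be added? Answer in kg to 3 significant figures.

[OCl⁻]/[HOCl] = 10^(pH − pKa) = 10^(7.97 − 7.49) = 3.02; fraction as HOCl = 1/(1 + 3.02) = 0.2488.
Free chlorine required for 0.63 ppm HOCl: 0.63 / 0.2488 = 2.533 ppm.
FC to add: 2.533 − 0.7 = 1.833 mg/L as Cl₂.
Cl₂ equivalent: 1.833 mg/L × 528,000 L = 967.6 g.
Product at 90.6% available Cl: 967.6 / 0.906 = 1068 g.

1.07 kg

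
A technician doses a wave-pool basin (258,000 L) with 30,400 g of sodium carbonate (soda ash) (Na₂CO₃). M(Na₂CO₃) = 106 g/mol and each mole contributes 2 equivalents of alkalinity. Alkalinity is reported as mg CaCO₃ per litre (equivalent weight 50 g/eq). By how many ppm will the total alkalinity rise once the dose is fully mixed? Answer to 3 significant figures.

111 ppm

Moles of Na₂CO₃: 30,400 g ÷ 106 g/mol = 286.8 mol → 573.6 eq of alkalinity.
As CaCO₃: 573.6 eq × 50 g/eq = 28,680 g.
Rise: 28,680 g / 258,000 L × 1000 = 111.2 mg/L.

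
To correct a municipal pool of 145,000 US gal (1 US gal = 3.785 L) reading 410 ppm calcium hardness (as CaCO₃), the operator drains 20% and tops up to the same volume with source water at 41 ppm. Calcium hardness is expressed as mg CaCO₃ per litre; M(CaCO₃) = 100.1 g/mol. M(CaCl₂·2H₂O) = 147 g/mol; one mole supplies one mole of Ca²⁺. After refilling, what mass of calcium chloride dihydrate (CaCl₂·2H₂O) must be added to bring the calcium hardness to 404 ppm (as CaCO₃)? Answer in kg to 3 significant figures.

54.6 kg

Volume: 145,000 US gal × 3.785 L/gal = 548,825 L.
After draining 20% and refilling: 410 × 0.80 + 41 × 0.20 = 336.2 ppm.
Deficit to target: 404 − 336.2 = 67.8 mg/L.
As CaCO₃: 67.8 mg/L × 548,825 L = 37,210 g; ÷ 100.1 = 371.7 mol Ca²⁺.
Mass: 371.7 × 147 = 54,640 g.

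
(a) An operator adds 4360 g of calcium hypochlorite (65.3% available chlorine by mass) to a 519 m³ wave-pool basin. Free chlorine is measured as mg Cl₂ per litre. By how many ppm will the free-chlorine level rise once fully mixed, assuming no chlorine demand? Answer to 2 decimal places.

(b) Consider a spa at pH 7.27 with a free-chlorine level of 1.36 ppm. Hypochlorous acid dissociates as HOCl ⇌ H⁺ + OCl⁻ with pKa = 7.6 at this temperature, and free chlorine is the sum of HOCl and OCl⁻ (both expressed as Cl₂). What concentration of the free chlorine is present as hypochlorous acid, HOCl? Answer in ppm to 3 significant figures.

(a) Volume: 519 m³ = 519,000 L.
(a) Available chlorine delivered: 4360 g × 0.653 = 2847 g as Cl₂.
(a) Concentration rise: 2847 g / 519,000 L = 5.486 mg/L = 5.49 ppm.

(b) [OCl⁻]/[HOCl] = 10^(pH − pKa) = 10^(7.27 − 7.6) = 10^-0.33 = 0.4677.
(b) Fraction as HOCl = 1 / (1 + 0.4677) = 0.6813.
(b) HOCl = 0.6813 × 1.36 ppm = 0.9266 ppm.

(a) 5.49 ppm; (b) 0.927 ppm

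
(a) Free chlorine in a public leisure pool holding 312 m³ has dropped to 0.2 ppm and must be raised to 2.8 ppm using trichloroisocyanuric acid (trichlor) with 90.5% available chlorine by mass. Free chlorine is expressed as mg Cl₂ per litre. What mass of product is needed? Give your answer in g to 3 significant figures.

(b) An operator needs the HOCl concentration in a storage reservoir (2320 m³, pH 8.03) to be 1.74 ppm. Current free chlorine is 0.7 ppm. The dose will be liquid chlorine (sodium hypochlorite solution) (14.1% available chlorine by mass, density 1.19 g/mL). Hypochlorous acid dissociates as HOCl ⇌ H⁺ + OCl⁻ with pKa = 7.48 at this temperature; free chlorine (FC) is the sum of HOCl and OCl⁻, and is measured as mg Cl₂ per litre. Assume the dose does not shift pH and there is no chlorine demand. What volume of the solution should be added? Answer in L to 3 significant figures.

(a) Volume: 312 m³ = 312,000 L.
(a) Chlorine deficit: 2.8 − 0.2 = 2.6 ppm = 2.6 mg/L as Cl₂.
(a) Cl₂ equivalent needed: 2.6 mg/L × 312,000 L = 811,200 mg = 811.2 g.
(a) Product at 90.5% available chlorine: 811.2 / 0.905 = 896.4 g.

(b) Volume: 2320 m³ = 2,320,000 L.
(b) [OCl⁻]/[HOCl] = 10^(pH − pKa) = 10^(8.03 − 7.48) = 3.548; fraction as HOCl = 1/(1 + 3.548) = 0.2199.
(b) Free chlorine required for 1.74 ppm HOCl: 1.74 / 0.2199 = 7.914 ppm.
(b) FC to add: 7.914 − 0.7 = 7.214 mg/L as Cl₂.
(b) Cl₂ equivalent: 7.214 mg/L × 2,320,000 L = 16,740 g.
(b) Product at 14.1% available Cl: 16,740 / 0.141 = 118,700 g.
(b) Volume: 118,700 g ÷ 1.19 g/mL = 99,740 mL.

(a) 896 g; (b) 99.7 L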